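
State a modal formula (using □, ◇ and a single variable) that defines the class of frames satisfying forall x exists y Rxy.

This is seriality; the standard corresponding axiom is D: □p → ◇p.

□p → ◇p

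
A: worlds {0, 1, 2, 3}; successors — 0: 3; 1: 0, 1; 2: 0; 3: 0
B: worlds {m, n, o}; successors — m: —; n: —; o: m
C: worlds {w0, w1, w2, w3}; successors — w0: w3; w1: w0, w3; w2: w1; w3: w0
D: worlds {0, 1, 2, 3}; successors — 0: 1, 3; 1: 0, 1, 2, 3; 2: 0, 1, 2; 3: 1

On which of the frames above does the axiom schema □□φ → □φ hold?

The schema corresponds to density: ∀x ∀y (Rxy → ∃z (Rxz ∧ Rzy)).
A: fails — R20 but no z with R2z and Rz0.
B: fails — Rom but no z with Roz and Rzm.
C: fails — Rw3w0 but no z with Rw3z and Rzw0.
D: ✓.
Valid on: D.

D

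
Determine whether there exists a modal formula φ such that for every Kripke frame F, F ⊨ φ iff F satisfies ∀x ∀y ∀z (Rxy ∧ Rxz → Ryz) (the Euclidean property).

The condition is the Euclidean property. A defining modal formula is ◇p → □◇p.
Suppose ◇p→□◇p is valid. Take Rxy, Rxz and set V(p)={y}. Then ◇p at x, so □◇p at x, so ◇p at z, so some w with Rzw has p; w=y, i.e. Rzy. By symmetry of the argument, Ryz.

Definable; ◇p → □◇p defines it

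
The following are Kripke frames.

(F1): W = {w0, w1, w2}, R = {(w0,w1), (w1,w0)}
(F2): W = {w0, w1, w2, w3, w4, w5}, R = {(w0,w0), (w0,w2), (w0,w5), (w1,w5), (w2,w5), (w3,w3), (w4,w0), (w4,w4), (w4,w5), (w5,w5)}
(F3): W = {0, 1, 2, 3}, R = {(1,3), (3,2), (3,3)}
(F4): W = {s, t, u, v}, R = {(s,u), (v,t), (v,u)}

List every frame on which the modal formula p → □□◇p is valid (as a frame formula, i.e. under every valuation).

(F4)

Frame correspondent (Sahlqvist): ∀x ∀z (xR²z → ∃w (x = w ∧ zRw)) — i.e. a generalized confluence (Geach) condition.
(F1): fails — w0R²w0 but no w with w0=w and w0Rw.
(F2): fails — w0R²w2 but no w with w0=w and w2Rw.
(F3): fails — 1R²2 but no w with 1=w and 2Rw.
(F4): condition met.
Valid on: (F4).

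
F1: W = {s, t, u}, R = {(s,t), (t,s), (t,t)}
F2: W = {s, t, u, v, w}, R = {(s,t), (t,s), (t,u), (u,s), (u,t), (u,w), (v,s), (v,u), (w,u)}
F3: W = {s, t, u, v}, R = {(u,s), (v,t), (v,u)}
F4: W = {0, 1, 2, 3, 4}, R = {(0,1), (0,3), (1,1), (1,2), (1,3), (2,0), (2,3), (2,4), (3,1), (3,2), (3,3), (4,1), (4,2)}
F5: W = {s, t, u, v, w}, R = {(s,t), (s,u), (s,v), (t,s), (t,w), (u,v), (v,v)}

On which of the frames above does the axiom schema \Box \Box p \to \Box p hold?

Frame correspondent (Sahlqvist): \forall x \forall y (Rxy \to \exists z (Rxz \wedge Rzy)) — i.e. density.
F1: satisfies the condition.
F2: fails — Ruw but no z with Ruz and Rzw.
F3: fails — Rus but no z with Ruz and Rzs.
F4: fails — R20 but no z with R2z and Rz0.
F5: fails — Rts but no z with Rtz and Rzs.

F1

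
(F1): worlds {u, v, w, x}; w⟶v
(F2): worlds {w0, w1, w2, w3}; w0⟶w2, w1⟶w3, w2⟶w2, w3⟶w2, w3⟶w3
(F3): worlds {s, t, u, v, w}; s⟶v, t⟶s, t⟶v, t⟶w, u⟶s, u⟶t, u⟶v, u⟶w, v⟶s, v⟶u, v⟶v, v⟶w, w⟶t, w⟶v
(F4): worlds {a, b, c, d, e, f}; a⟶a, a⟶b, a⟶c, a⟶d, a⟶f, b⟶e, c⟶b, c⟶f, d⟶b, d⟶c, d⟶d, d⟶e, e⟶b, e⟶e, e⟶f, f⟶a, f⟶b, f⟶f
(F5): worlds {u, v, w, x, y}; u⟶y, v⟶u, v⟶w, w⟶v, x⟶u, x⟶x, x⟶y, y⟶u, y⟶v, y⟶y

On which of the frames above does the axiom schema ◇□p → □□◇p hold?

Frame correspondent (Sahlqvist): ∀x ∀y ∀z ((xRy ∧ xR²z) → ∃w (yRw ∧ zRw)) — i.e. a generalized confluence (Geach) condition.
(F1): condition met.
(F2): condition met.
(F3): condition met.
(F4): fails — aRa, aR²b but no w with aRw and bRw.
(F5): fails — vRu, vR²v but no t with uRt and vRt.
Valid on: (F1), (F2), (F3).

(F1), (F2), (F3)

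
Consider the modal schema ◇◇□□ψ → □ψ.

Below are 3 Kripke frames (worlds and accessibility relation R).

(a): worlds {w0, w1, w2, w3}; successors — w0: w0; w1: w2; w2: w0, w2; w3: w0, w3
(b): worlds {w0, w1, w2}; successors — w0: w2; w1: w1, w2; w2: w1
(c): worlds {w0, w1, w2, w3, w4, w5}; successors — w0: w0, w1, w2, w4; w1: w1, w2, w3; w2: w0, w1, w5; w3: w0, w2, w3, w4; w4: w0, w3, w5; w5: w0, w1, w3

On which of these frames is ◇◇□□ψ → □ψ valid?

Frame correspondent (Sahlqvist): ∀x ∀y ∀z ((xR²y ∧ xRz) → ∃w (yR²w ∧ z = w)) — i.e. a generalized confluence (Geach) condition.
(a): fails — w1R²w0, w1Rw2 but no w with w0R²w and w2=w.
(b): holds.
(c): fails — w2R²w2, w2Rw5 but no w with w2R²w and w5=w.
Valid on: (b).

(b)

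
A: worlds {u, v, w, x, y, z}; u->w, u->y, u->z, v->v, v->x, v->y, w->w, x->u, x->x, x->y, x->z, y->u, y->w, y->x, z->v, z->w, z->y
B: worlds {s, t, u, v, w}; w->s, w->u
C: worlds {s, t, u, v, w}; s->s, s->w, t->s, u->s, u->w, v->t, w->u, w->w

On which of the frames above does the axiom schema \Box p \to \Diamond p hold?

A, C

This is the axiom for seriality; its first-order frame correspondent is \forall x \exists y Rxy.
A: ✓.
B: fails — world s has no successor.
C: ✓.
Valid on: A, C.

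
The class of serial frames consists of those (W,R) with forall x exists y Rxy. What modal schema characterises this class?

The condition is seriality. The D schema □q → ◇q defines it.
Suppose □q→◇q is valid. At any x set V(q)=W. Then □q at x, so ◇q at x, so x has a successor.

□q → ◇q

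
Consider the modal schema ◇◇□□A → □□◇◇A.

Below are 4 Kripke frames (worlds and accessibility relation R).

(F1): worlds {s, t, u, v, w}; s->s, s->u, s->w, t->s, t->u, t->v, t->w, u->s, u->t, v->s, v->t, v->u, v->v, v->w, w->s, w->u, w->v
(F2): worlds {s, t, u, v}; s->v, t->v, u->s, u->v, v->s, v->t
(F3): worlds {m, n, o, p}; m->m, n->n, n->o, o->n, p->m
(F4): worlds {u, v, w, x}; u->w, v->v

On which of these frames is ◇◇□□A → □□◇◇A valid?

Frame correspondent (Sahlqvist): ∀x ∀y ∀z ((xR²y ∧ xR²z) → ∃w (yR²w ∧ zR²w)) — i.e. a generalized confluence (Geach) condition.
(F1): ✓.
(F2): fails — uR²s, uR²v but no w with sR²w and vR²w.
(F3): ✓.
(F4): ✓.
Valid on: (F1), (F3), (F4).

(F1), (F3), (F4)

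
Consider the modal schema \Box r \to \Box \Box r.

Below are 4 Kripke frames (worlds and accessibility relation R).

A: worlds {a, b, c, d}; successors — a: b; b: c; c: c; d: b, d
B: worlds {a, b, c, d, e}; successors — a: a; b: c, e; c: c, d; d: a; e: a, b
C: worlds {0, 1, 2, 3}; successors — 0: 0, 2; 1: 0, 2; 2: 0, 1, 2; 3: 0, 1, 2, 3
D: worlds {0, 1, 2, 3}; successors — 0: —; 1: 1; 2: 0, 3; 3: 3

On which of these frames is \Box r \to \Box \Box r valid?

D

Frame correspondent (Sahlqvist): \forall x \forall y \forall z (Rxy \wedge Ryz \to Rxz) — i.e. transitivity.
A: fails — Rab and Rbc but not Rac.
B: fails — Rbc and Rcd but not Rbd.
C: fails — R02 and R21 but not R01.
D: satisfies the condition.
Valid on: D.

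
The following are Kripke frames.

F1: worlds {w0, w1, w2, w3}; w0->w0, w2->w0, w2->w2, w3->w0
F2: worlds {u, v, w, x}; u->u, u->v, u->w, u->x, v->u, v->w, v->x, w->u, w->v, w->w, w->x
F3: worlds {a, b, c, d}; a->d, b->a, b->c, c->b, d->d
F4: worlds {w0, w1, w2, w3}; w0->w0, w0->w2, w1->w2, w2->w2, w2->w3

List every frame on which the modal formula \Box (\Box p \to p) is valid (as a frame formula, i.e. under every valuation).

F1

This is the axiom for shift-reflexivity; its first-order frame correspondent is \forall x \forall y (Rxy \to Ryy).
F1: holds.
F2: fails — Ruv but not Rvv.
F3: fails — Rbc but not Rcc.
F4: fails — Rw2w3 but not Rw3w3.
Valid on: F1.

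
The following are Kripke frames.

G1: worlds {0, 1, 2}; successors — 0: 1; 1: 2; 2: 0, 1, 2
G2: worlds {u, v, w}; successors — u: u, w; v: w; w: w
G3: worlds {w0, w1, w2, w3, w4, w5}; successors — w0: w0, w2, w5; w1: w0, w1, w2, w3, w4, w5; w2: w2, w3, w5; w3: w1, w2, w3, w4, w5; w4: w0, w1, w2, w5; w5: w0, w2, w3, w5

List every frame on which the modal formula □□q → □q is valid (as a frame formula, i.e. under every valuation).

G2, G3

The schema corresponds to density: ∀x ∀y (Rxy → ∃z (Rxz ∧ Rzy)).
G1: fails — R01 but no z with R0z and Rz1.
G2: ✓.
G3: ✓.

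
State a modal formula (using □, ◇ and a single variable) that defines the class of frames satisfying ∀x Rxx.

This is reflexivity; the standard corresponding axiom is T: □s → s.
Suppose □s→s is valid. At any x set V(s)={w : Rxw}. Then □s holds at x, so s holds at x, i.e. Rxx.

□s → s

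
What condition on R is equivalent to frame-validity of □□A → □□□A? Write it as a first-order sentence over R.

∀x ∀z (xR³z → ∃w (xR²w ∧ z = w))

This is a Sahlqvist (Geach-type) schema ◇^0□^2A → □^3◇^0A.
Minimal-valuation argument: fix x; take any y with xR^0y and any z with xR^3z. Set V(A) to the set of worlds R-reachable from y in exactly 2 steps. Then □^2A holds at y, so the antecedent holds at x; validity forces ◇^0A at z, giving a w with zR^0w and yR^2w.
First-order correspondent: ∀x ∀z (xR³z → ∃w (xR²w ∧ z = w)).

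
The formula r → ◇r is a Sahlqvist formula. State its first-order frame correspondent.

Reflexivity

Equivalently (dual form): □r → r.
Suppose □r→r is valid. At any x set V(r)={w : Rxw}. Then □r holds at x, so r holds at x, i.e. Rxx.
The converse is a direct semantic check.
Frame condition: ∀x Rxx.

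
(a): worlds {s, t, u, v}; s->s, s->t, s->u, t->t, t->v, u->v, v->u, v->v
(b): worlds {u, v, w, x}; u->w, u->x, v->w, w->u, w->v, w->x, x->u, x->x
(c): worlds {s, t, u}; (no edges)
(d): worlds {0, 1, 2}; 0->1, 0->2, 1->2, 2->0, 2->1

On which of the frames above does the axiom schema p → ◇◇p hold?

(a), (b), (d)

The schema corresponds to a generalized confluence (Geach) condition: ∀x ∃w (x = w ∧ xR²w).
(a): satisfies the condition.
(b): satisfies the condition.
(c): fails — at s but no w with s=w and sR²w.
(d): satisfies the condition.
Valid on: (a), (b), (d).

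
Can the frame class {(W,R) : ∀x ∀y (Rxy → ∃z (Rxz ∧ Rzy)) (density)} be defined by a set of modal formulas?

The condition is density. A defining modal formula is □□q → □q.

Yes — defined by □□q → □q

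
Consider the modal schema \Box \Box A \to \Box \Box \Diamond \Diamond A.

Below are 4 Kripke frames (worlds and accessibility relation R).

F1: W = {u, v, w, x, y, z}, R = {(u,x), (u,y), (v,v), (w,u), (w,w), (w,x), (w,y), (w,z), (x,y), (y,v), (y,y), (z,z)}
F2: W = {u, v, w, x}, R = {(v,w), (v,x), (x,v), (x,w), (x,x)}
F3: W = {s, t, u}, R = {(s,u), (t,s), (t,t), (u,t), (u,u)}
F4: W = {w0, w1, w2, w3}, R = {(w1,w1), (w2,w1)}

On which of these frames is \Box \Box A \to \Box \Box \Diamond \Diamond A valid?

F1, F3, F4

Frame correspondent (Sahlqvist): \forall x \forall z (x R^2 z \to \exists w (x R^2 w \wedge z R^2 w)) — i.e. a generalized confluence (Geach) condition.
F1: ✓.
F2: fails — vR²w but no t with vR²t and wR²t.
F3: ✓.
F4: ✓.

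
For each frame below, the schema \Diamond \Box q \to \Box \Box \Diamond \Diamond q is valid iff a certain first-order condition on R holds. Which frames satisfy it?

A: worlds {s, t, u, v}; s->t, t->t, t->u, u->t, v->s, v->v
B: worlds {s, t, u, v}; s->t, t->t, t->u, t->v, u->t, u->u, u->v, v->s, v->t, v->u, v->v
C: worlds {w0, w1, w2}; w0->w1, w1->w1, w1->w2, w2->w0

This is the axiom for a generalized confluence (Geach) condition; its first-order frame correspondent is \forall x \forall y \forall z ((xRy \wedge x R^2 z) \to \exists w (yRw \wedge z R^2 w)).
A: fails — vRv, vR²s but no w with vRw and sR²w.
B: holds.
C: fails — w1Rw2, w1R²w0 but no w with w2Rw and w0R²w.

B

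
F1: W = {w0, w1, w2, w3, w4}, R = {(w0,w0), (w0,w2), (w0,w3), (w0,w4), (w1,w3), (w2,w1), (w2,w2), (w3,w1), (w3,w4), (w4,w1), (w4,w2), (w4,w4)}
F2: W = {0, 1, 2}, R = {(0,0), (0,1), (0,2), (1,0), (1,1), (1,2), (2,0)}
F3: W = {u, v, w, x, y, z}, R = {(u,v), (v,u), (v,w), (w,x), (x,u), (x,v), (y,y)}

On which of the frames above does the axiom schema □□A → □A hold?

This is the axiom for density; its first-order frame correspondent is ∀x ∀y (Rxy → ∃z (Rxz ∧ Rzy)).
F1: fails — Rw1w3 but no z with Rw1z and Rzw3.
F2: condition met.
F3: fails — Ruv but no t with Rut and Rtv.
Valid on: F2.

F2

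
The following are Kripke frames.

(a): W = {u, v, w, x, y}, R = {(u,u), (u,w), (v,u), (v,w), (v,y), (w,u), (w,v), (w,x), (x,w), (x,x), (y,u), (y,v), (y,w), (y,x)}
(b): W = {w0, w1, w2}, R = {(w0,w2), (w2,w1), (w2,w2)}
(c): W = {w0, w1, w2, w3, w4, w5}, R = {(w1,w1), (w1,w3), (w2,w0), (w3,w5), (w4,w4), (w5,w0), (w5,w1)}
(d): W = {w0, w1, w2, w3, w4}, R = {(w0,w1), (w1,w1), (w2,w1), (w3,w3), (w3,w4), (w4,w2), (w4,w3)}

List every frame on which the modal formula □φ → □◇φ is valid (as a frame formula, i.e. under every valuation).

The schema corresponds to a generalized confluence (Geach) condition: ∀x ∀z (xRz → ∃w (xRw ∧ zRw)).
(a): condition met.
(b): fails — w2Rw1 but no w with w2Rw and w1Rw.
(c): fails — w1Rw3 but no w with w1Rw and w3Rw.
(d): fails — w4Rw2 but no w with w4Rw and w2Rw.
Valid on: (a).

(a)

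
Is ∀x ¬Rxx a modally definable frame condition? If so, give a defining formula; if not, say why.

If a class were modally definable it would be closed under surjective bounded morphisms (Goldblatt–Thomason).
The 5-cycle (worlds s,t,u,v,w with s→t→u→v→w→s) is irreflexive, and the map sending every world to a single reflexive point • is a surjective bounded morphism (forth: every edge maps to (•,•); back: every world has a successor). So any modal formula valid on the 5-cycle is also valid on the reflexive point, which is not irreflexive.
Hence irreflexivity is not modally definable.

No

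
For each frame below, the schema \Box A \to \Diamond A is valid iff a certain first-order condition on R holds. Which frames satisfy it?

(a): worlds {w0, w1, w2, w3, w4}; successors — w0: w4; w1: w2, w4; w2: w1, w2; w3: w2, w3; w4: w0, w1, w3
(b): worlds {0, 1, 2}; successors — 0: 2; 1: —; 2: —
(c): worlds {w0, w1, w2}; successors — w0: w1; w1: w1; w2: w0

(a), (c)

This is the axiom for seriality; its first-order frame correspondent is \forall x \exists y Rxy.
(a): ✓.
(b): fails — world 1 has no successor.
(c): ✓.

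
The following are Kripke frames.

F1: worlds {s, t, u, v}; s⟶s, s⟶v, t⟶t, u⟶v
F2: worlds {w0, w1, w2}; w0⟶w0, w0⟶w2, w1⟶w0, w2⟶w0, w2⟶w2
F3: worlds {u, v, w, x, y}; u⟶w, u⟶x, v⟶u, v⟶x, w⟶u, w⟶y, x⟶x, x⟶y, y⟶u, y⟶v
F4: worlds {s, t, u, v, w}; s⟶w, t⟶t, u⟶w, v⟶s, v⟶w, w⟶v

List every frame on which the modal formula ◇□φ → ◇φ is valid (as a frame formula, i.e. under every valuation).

F2

Frame correspondent (Sahlqvist): ∀x ∀y (xRy → ∃w (yRw ∧ xRw)) — i.e. a generalized confluence (Geach) condition.
F1: fails — sRv but no w with vRw and sRw.
F2: ✓.
F3: fails — uRw but no t with wRt and uRt.
F4: fails — sRw but no w* with wRw* and sRw*.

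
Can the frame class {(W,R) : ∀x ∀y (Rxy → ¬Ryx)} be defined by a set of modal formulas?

If a class were modally definable it would be closed under surjective bounded morphisms (Goldblatt–Thomason).
The 4-cycle (worlds s,t,u,v with s→t→u→v→s) is asymmetric. Mapping every world to a single reflexive point • is a surjective bounded morphism, and the reflexive point is not asymmetric (R•• but asymmetry requires ¬R••).
So no modal formula (or set of formulas) defines exactly the asymmetric frames.

No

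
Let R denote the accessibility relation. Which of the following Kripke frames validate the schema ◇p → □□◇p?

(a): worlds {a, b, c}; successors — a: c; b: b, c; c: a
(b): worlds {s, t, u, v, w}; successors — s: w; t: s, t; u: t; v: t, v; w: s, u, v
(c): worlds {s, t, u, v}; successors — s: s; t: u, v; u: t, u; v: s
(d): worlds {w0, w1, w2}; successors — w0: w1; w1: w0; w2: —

Frame correspondent (Sahlqvist): ∀x ∀y ∀z ((xRy ∧ xR²z) → ∃w (y = w ∧ zRw)) — i.e. a generalized confluence (Geach) condition.
(a): fails — bRb, bR²a but no w with b=w and aRw.
(b): fails — sRw, sR²u but no w* with w=w* and uRw*.
(c): fails — tRu, tR²s but no w with u=w and sRw.
(d): satisfies the condition.
Valid on: (d).

(d)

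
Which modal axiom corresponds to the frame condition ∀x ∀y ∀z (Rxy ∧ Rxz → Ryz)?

◇s → □◇s

A defining formula is ◇s → □◇s (the 5 axiom).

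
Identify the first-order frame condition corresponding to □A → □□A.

transitivity: ∀x ∀y ∀z (Rxy ∧ Ryz → Rxz)

This is the 4 axiom.
It corresponds to transitivity: ∀x ∀y ∀z (Rxy ∧ Ryz → Rxz).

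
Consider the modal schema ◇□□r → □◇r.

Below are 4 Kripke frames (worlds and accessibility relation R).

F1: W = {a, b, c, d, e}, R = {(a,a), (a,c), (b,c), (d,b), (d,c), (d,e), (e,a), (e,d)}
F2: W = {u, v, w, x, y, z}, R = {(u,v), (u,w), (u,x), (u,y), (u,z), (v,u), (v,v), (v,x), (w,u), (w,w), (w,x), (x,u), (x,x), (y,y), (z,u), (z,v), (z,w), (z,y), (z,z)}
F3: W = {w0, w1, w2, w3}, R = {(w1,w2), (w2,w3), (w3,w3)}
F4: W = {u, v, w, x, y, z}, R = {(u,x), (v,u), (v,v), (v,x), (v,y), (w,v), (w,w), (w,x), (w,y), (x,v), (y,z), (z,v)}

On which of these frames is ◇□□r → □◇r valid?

Frame correspondent (Sahlqvist): ∀x ∀y ∀z ((xRy ∧ xRz) → ∃w (yR²w ∧ zRw)) — i.e. a generalized confluence (Geach) condition.
F1: fails — aRa, aRc but no w with aR²w and cRw.
F2: fails — uRy, uRv but no t with yR²t and vRt.
F3: condition met.
F4: fails — vRu, vRu but no t with uR²t and uRt.

F3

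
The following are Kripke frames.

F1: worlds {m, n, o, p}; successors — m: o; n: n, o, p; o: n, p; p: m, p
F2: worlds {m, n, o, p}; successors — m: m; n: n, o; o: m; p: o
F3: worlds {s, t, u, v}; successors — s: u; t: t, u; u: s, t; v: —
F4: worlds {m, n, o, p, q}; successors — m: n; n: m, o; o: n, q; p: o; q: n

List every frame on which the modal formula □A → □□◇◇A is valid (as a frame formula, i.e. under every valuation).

F1

Frame correspondent (Sahlqvist): ∀x ∀z (xR²z → ∃w (xRw ∧ zR²w)) — i.e. a generalized confluence (Geach) condition.
F1: condition met.
F2: fails — nR²m but no w with nRw and mR²w.
F3: fails — sR²s but no w with sRw and sR²w.
F4: fails — mR²m but no w with mRw and mR²w.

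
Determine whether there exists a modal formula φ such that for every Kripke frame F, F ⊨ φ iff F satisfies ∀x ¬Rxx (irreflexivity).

Any modally definable frame class is closed under surjective bounded morphisms.
The 4-cycle (worlds s,t,u,v with s→t→u→v→s) is irreflexive, and the map sending every world to a single reflexive point • is a surjective bounded morphism (forth: every edge maps to (•,•); back: every world has a successor). So any modal formula valid on the 4-cycle is also valid on the reflexive point, which is not irreflexive.
Hence irreflexivity is not modally definable.

Not modally definable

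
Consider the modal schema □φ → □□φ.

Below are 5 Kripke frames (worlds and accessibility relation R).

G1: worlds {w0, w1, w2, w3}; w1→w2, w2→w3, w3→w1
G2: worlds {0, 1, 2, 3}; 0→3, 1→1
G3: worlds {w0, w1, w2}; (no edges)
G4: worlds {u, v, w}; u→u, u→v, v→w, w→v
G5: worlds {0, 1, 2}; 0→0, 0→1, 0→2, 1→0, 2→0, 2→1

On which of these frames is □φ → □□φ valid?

Frame correspondent (Sahlqvist): ∀x ∀y ∀z (Rxy ∧ Ryz → Rxz) — i.e. transitivity.
G1: fails — Rw1w2 and Rw2w3 but not Rw1w3.
G2: ✓.
G3: ✓.
G4: fails — Ruv and Rvw but not Ruw.
G5: fails — R10 and R02 but not R12.

G2, G3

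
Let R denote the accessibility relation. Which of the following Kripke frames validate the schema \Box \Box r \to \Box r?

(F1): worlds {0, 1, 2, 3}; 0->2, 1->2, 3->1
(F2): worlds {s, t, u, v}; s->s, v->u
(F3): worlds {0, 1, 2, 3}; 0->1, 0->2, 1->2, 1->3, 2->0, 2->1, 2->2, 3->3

(F3)

This is the axiom for density; its first-order frame correspondent is \forall x \forall y (Rxy \to \exists z (Rxz \wedge Rzy)).
(F1): fails — R12 but no z with R1z and Rz2.
(F2): fails — Rvu but no z with Rvz and Rzu.
(F3): satisfies the condition.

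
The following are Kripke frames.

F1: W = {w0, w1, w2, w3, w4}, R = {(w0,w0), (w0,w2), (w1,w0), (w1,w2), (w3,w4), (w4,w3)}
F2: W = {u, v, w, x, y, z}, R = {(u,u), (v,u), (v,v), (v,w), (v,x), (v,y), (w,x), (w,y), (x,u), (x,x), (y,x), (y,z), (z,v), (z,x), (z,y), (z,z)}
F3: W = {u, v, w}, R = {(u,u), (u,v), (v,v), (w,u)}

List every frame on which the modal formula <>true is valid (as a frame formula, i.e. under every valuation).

F2, F3

This is the axiom for seriality; its first-order frame correspondent is forall x exists y Rxy.
F1: fails — world w2 has no successor.
F2: condition met.
F3: condition met.
Valid on: F2, F3.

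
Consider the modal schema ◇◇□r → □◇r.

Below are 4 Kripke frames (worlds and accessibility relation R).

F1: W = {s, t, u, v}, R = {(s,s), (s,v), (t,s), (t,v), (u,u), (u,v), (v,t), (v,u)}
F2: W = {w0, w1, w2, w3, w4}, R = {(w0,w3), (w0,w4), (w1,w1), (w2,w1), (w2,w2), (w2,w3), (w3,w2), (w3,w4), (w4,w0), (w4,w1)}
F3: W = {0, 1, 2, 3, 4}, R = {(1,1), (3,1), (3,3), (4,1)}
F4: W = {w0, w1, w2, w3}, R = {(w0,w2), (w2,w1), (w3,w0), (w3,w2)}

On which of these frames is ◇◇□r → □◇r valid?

This is the axiom for a generalized confluence (Geach) condition; its first-order frame correspondent is ∀x ∀y ∀z ((xR²y ∧ xRz) → ∃w (yRw ∧ zRw)).
F1: fails — sR²s, sRv but no w with sRw and vRw.
F2: fails — w0R²w0, w0Rw4 but no w with w0Rw and w4Rw.
F3: holds.
F4: fails — w0R²w1, w0Rw2 but no w with w1Rw and w2Rw.
Valid on: F3.

F3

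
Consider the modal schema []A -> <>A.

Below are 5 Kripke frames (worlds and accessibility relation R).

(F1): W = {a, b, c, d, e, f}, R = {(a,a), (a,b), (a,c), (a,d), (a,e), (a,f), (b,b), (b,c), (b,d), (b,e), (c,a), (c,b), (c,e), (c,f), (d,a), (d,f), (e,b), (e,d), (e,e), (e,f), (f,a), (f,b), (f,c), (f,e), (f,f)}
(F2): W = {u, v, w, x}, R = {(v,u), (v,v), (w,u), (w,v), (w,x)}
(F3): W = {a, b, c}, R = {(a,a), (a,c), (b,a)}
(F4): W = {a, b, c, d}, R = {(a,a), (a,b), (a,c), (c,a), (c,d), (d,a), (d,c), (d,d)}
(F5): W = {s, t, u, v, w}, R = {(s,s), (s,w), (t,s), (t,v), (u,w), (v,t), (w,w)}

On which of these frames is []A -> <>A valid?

(F1), (F5)

The schema corresponds to seriality: forall x exists y Rxy.
(F1): ✓.
(F2): fails — world u has no successor.
(F3): fails — world c has no successor.
(F4): fails — world b has no successor.
(F5): ✓.
Valid on: (F1), (F5).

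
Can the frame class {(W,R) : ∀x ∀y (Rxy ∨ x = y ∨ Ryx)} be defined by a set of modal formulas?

Not definable by any modal formula

If a class were modally definable it would be closed under disjoint unions (Goldblatt–Thomason).
Take 2 disjoint single-world reflexive frames: each is trivially connected, but their disjoint union has 2 worlds with no edge between distinct components, so it is not connected.
So the class is not modally definable.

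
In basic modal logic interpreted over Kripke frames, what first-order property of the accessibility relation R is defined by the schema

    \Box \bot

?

□⊥ is valid iff no world has any successor (otherwise □⊥ fails at any world with one).
The converse is a direct semantic check.
So the correspondent is emptiness of R.

Emptiness of R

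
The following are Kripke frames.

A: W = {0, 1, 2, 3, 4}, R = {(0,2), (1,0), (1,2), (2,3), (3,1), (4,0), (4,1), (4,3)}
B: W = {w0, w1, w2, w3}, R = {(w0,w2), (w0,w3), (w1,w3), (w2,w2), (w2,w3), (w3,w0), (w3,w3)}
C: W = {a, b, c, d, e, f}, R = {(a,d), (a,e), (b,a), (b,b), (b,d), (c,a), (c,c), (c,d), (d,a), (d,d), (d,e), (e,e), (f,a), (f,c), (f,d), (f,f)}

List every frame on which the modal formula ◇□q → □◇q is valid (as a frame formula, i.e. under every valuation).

B, C

The schema corresponds to convergence: ∀x ∀y ∀z (Rxy ∧ Rxz → ∃w (Ryw ∧ Rzw)).
A: fails — R10 and R12 but 0 and 2 have no common successor.
B: holds.
C: holds.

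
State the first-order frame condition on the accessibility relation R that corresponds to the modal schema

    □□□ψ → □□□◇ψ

∀x ∀z (xR³z → ∃w (xR³w ∧ zRw))

This is a Sahlqvist (Geach-type) schema ◇^0□^3ψ → □^3◇^1ψ.
Minimal-valuation argument: fix x; take any y with xR^0y and any z with xR^3z. Set V(ψ) to the set of worlds R-reachable from y in exactly 3 steps. Then □^3ψ holds at y, so the antecedent holds at x; validity forces ◇^1ψ at z, giving a w with zR^1w and yR^3w.
First-order correspondent: ∀x ∀z (xR³z → ∃w (xR³w ∧ zRw)).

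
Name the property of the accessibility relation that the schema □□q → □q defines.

density

Suppose □□q→□q is valid. Take Rxy and set V(q)={w : xR²w}. Then □□q at x, so □q at x, so q at y, i.e. ∃z(Rxz∧Rzy).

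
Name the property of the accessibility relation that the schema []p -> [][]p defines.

This is the 4 axiom.
Its frame correspondent is transitivity — forall x forall y forall z (Rxy & Ryz -> Rxz).

transitivity: forall x forall y forall z (Rxy & Ryz -> Rxz)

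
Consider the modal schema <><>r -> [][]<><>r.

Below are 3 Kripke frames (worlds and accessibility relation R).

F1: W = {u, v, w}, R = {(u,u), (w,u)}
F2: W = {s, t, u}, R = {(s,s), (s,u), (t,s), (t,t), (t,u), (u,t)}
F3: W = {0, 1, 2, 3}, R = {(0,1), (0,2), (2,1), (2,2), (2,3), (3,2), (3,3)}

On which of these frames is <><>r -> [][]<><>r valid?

The schema corresponds to a generalized confluence (Geach) condition: forall x forall y forall z ((x R^2 y & x R^2 z) -> exists w (y = w & z R^2 w)).
F1: holds.
F2: holds.
F3: fails — 0R²1, 0R²1 but no w with 1=w and 1R²w.

F1, F2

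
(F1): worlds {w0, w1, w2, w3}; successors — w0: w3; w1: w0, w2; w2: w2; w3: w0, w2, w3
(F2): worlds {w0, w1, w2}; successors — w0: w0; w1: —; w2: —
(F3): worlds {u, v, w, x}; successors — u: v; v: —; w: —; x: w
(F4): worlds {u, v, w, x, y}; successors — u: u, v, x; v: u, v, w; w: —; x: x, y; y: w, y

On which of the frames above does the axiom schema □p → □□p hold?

(F2), (F3)

The schema corresponds to transitivity: ∀x ∀y ∀z (Rxy ∧ Ryz → Rxz).
(F1): fails — Rw1w0 and Rw0w3 but not Rw1w3.
(F2): ✓.
(F3): ✓.
(F4): fails — Ruv and Rvw but not Ruw.
Valid on: (F2), (F3).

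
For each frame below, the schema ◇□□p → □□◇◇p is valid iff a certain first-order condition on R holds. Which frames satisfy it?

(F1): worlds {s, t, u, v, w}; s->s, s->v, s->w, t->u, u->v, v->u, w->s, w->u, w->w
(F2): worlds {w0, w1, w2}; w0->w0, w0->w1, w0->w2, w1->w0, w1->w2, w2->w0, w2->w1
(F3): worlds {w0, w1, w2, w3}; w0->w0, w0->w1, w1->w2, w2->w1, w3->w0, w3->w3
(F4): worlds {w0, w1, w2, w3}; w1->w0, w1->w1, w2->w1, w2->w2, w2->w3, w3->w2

(F2)

This is the axiom for a generalized confluence (Geach) condition; its first-order frame correspondent is ∀x ∀y ∀z ((xRy ∧ xR²z) → ∃w (yR²w ∧ zR²w)).
(F1): fails — sRv, sR²u but no w* with vR²w* and uR²w*.
(F2): condition met.
(F3): fails — w0Rw1, w0R²w2 but no w with w1R²w and w2R²w.
(F4): fails — w1Rw0, w1R²w0 but no w with w0R²w and w0R²w.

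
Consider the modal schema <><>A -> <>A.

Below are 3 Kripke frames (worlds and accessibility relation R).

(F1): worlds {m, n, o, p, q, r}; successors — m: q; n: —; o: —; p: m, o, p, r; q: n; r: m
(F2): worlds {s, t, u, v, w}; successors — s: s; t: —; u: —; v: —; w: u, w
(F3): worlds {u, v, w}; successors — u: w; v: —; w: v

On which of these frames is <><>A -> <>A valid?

This is the axiom for transitivity; its first-order frame correspondent is forall x forall y forall z (Rxy & Ryz -> Rxz).
(F1): fails — Rpm and Rmq but not Rpq.
(F2): holds.
(F3): fails — Ruw and Rwv but not Ruv.

(F2)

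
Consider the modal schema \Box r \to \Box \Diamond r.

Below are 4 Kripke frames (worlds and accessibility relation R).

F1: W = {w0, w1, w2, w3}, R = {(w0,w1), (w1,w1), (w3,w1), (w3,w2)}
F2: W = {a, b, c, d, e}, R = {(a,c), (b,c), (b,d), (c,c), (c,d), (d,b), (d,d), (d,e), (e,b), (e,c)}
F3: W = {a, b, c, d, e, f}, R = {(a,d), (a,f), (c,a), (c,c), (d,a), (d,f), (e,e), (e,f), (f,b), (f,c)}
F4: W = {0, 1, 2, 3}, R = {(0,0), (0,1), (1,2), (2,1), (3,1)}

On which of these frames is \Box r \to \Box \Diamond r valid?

F2

Frame correspondent (Sahlqvist): \forall x \forall z (xRz \to \exists w (xRw \wedge zRw)) — i.e. a generalized confluence (Geach) condition.
F1: fails — w3Rw2 but no w with w3Rw and w2Rw.
F2: satisfies the condition.
F3: fails — aRf but no w with aRw and fRw.
F4: fails — 0R1 but no w with 0Rw and 1Rw.
Valid on: F2.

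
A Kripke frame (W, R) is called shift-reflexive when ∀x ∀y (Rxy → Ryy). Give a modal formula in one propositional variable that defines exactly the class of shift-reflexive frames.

□(□s → s)

This is shift-reflexivity; the standard corresponding axiom is T□: □(□s → s).
Suppose □(□s→s) is valid. Take Rxy and set V(s)={w : Ryw}. Then at y, □s holds; since □(□s→s) at x, □s→s at y, so s at y, i.e. Ryy.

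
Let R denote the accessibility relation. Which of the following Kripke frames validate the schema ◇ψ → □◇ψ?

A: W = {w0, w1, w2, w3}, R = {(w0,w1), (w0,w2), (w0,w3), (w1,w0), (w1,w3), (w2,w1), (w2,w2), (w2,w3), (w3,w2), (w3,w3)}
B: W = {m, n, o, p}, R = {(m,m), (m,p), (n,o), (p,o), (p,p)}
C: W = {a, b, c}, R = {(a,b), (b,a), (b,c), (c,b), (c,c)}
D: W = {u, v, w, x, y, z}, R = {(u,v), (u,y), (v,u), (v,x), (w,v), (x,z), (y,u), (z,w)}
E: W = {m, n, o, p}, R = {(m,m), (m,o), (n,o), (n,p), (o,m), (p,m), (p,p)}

none

Frame correspondent (Sahlqvist): ∀x ∀y ∀z (Rxy ∧ Rxz → Ryz) — i.e. the Euclidean property.
A: fails — Rw0w1 and Rw0w1 but not Rw1w1.
B: fails — Rmp and Rmm but not Rpm.
C: fails — Rab and Rab but not Rbb.
D: fails — Ruv and Ruv but not Rvv.
E: fails — Rmo and Rmo but not Roo.
Valid on no frame.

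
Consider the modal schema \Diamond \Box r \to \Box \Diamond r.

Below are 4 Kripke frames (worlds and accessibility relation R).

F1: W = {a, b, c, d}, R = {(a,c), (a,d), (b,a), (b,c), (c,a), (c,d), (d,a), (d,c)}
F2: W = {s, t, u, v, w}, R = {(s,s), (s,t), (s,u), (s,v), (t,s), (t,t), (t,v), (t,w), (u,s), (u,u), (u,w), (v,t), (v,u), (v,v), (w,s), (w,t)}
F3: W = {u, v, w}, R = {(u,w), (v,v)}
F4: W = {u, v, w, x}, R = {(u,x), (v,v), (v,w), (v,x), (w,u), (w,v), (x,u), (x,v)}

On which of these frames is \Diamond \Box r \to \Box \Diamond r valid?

F1, F2, F4

Frame correspondent (Sahlqvist): \forall x \forall y \forall z (Rxy \wedge Rxz \to \exists w (Ryw \wedge Rzw)) — i.e. convergence.
F1: ✓.
F2: ✓.
F3: fails — Ruw and Ruw but w and w have no common successor.
F4: ✓.
Valid on: F1, F2, F4.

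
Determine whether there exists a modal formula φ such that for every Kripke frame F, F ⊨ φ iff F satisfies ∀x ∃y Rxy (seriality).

Yes: it is seriality, defined by the D schema □p → ◇p.
Suppose □p→◇p is valid. At any x set V(p)=W. Then □p at x, so ◇p at x, so x has a successor.

Definable; □p → ◇p defines it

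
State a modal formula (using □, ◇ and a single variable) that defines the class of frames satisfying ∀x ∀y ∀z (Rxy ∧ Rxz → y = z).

This is partial functionality; the standard corresponding axiom is CD: ◇ψ → □ψ.

◇ψ → □ψ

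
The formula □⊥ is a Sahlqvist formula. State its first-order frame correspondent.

emptiness of R: ∀x ∀y ¬Rxy

This is the Ver axiom.
It corresponds to emptiness of R: ∀x ∀y ¬Rxy.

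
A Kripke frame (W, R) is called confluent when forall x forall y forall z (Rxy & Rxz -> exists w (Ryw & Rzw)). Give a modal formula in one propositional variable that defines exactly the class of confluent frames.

A defining formula is ◇□ψ → □◇ψ (the .2 axiom).
Suppose ◇□ψ→□◇ψ is valid. Take Rxy, Rxz and set V(ψ)={w : Ryw}. Then □ψ at y so ◇□ψ at x, so □◇ψ at x, so ◇ψ at z, giving w with Rzw and Ryw.

◇□ψ → □◇ψ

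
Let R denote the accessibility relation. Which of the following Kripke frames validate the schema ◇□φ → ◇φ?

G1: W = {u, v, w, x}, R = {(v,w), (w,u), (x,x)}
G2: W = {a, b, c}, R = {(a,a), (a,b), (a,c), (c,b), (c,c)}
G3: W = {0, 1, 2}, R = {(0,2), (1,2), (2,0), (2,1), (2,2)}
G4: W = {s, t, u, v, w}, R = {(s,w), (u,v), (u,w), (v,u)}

G3

The schema corresponds to a generalized confluence (Geach) condition: ∀x ∀y (xRy → ∃w (yRw ∧ xRw)).
G1: fails — vRw but no t with wRt and vRt.
G2: fails — aRb but no w with bRw and aRw.
G3: ✓.
G4: fails — sRw but no w* with wRw* and sRw*.
Valid on: G3.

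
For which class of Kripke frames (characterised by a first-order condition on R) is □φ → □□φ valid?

Suppose □φ→□□φ is valid. Take Rxy, Ryz and set V(φ)={w : Rxw}. Then □φ at x, so □□φ at x, so □φ at y, so φ at z, i.e. Rxz.

transitivity: ∀x ∀y ∀z (Rxy ∧ Ryz → Rxz)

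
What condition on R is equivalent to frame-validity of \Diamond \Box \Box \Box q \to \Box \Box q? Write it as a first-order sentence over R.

This is a Sahlqvist (Geach-type) schema ◇^1□^3q → □^2◇^0q.
First-order correspondent: \forall x \forall y \forall z ((xRy \wedge x R^2 z) \to \exists w (y R^3 w \wedge z = w)).

\forall x \forall y \forall z ((xRy \wedge x R^2 z) \to \exists w (y R^3 w \wedge z = w))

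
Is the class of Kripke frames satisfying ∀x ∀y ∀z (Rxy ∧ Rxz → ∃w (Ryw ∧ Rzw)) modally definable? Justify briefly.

Yes, by ◇□r → □◇r

The condition is convergence. A defining modal formula is ◇□r → □◇r.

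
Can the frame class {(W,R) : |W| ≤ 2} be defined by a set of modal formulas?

No

Any modally definable frame class is closed under disjoint unions.
Any modal formula valid on each of 3 disjoint one-world frames is valid on their disjoint union (validity is preserved under disjoint unions). Each one-world frame has |W|=1≤2, but the union has |W|=3.
Hence having at most 2 worlds is not modally definable.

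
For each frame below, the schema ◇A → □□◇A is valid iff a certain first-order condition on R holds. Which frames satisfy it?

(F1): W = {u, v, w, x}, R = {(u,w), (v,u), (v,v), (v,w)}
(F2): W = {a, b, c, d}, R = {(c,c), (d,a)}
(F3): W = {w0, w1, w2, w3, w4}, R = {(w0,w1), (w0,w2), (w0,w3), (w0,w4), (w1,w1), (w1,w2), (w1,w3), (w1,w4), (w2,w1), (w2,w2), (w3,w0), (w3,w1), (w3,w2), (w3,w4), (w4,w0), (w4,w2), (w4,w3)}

(F2)

The schema corresponds to a generalized confluence (Geach) condition: ∀x ∀y ∀z ((xRy ∧ xR²z) → ∃w (y = w ∧ zRw)).
(F1): fails — vRu, vR²u but no t with u=t and uRt.
(F2): satisfies the condition.
(F3): fails — w0Rw1, w0R²w4 but no w with w1=w and w4Rw.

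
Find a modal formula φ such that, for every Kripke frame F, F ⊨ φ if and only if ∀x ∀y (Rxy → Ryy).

The condition is shift-reflexivity. The T□ schema □(□p → p) defines it.
Suppose □(□p→p) is valid. Take Rxy and set V(p)={w : Ryw}. Then at y, □p holds; since □(□p→p) at x, □p→p at y, so p at y, i.e. Ryy.

□(□p → p)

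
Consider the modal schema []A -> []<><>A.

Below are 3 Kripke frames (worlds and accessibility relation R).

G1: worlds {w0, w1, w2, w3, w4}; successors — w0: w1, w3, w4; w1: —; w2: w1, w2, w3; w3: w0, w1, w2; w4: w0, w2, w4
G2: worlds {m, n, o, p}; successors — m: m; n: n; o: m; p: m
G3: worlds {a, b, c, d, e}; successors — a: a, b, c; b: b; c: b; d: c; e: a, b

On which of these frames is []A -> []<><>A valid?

G2

The schema corresponds to a generalized confluence (Geach) condition: forall x forall z (xRz -> exists w (xRw & z R^2 w)).
G1: fails — w0Rw1 but no w with w0Rw and w1R²w.
G2: satisfies the condition.
G3: fails — dRc but no w with dRw and cR²w.
Valid on: G2.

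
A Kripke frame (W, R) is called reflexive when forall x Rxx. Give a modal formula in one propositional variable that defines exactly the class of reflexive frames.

This is reflexivity; the standard corresponding axiom is T: □q → q.
Suppose □q→q is valid. At any x set V(q)={w : Rxw}. Then □q holds at x, so q holds at x, i.e. Rxx.

□q → q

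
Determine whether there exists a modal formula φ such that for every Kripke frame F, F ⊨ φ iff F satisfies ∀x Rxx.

Definable; □r → r defines it

Yes: it is reflexivity, defined by the T schema □r → r.
Suppose □r→r is valid. At any x set V(r)={w : Rxw}. Then □r holds at x, so r holds at x, i.e. Rxx.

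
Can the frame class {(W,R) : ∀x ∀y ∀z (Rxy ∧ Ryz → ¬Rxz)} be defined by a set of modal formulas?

Any modally definable frame class is closed under surjective bounded morphisms.
The 3-cycle (worlds a,b,c with a→b→c→a) is intransitive. Mapping every world to a single reflexive point • is a surjective bounded morphism; the reflexive point is not intransitive (R••∧R•• but R••).
So no modal formula (or set of formulas) defines exactly the intransitive frames.

Not definable by any modal formula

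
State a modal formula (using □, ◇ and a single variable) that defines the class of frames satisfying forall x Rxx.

□r → r

The condition is reflexivity. The T schema □r → r defines it.
Suppose □r→r is valid. At any x set V(r)={w : Rxw}. Then □r holds at x, so r holds at x, i.e. Rxx.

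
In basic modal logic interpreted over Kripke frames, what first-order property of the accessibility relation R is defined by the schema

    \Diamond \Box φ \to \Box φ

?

the Euclidean property: \forall x \forall y \forall z (Rxy \wedge Rxz \to Ryz)

Equivalently (dual form): ◇φ → □◇φ.
Suppose ◇φ→□◇φ is valid. Take Rxy, Rxz and set V(φ)={y}. Then ◇φ at x, so □◇φ at x, so ◇φ at z, so some w with Rzw has φ; w=y, i.e. Rzy. By symmetry of the argument, Ryz.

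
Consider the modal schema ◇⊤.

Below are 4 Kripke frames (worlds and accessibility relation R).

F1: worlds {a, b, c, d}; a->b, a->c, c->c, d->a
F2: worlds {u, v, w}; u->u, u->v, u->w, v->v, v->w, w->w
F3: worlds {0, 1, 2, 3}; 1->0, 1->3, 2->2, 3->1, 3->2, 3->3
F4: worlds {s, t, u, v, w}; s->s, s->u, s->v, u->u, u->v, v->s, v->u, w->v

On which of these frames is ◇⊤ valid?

The schema corresponds to seriality: ∀x ∃y Rxy.
F1: fails — world b has no successor.
F2: ✓.
F3: fails — world 0 has no successor.
F4: fails — world t has no successor.

F2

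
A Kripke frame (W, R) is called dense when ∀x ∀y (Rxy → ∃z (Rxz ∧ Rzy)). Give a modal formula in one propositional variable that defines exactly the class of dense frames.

□□p → □p

This is density; the standard corresponding axiom is C4: □□p → □p.
Suppose □□p→□p is valid. Take Rxy and set V(p)={w : xR²w}. Then □□p at x, so □p at x, so p at y, i.e. ∃z(Rxz∧Rzy).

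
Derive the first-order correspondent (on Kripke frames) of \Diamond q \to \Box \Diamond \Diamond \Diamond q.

\forall x \forall y \forall z ((xRy \wedge xRz) \to \exists w (y = w \wedge z R^3 w))

This is a Sahlqvist (Geach-type) schema ◇^1□^0q → □^1◇^3q.
Minimal-valuation argument: fix x; take any y with xR^1y and any z with xR^1z. Set V(q) to the set of worlds R-reachable from y in exactly 0 steps. Then □^0q holds at y, so the antecedent holds at x; validity forces ◇^3q at z, giving a w with zR^3w and yR^0w.
First-order correspondent: \forall x \forall y \forall z ((xRy \wedge xRz) \to \exists w (y = w \wedge z R^3 w)).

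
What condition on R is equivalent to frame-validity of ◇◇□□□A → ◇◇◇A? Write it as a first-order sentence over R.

∀x ∀y (xR²y → ∃w (yR³w ∧ xR³w))

This is a Sahlqvist (Geach-type) schema ◇^2□^3A → □^0◇^3A.
Minimal-valuation argument: fix x; take any y with xR^2y and any z with xR^0z. Set V(A) to the set of worlds R-reachable from y in exactly 3 steps. Then □^3A holds at y, so the antecedent holds at x; validity forces ◇^3A at z, giving a w with zR^3w and yR^3w.
First-order correspondent: ∀x ∀y (xR²y → ∃w (yR³w ∧ xR³w)).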